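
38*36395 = 1383010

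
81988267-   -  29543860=111532127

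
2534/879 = 2  +  776/879= 2.88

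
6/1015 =6/1015   =  0.01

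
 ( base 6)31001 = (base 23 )7hb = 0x1009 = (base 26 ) 61N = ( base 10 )4105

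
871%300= 271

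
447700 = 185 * 2420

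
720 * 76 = 54720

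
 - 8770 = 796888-805658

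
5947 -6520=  -573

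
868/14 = 62=   62.00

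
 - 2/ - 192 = 1/96  =  0.01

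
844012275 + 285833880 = 1129846155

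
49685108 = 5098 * 9746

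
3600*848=3052800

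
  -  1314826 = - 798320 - 516506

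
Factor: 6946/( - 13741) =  - 46/91 = - 2^1*7^( - 1)  *  13^(  -  1)*23^1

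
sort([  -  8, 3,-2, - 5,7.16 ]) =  [ - 8, - 5, - 2, 3,7.16] 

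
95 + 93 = 188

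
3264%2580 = 684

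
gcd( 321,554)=1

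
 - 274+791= 517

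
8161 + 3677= 11838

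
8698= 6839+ 1859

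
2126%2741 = 2126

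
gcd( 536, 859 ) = 1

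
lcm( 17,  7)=119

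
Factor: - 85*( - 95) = 5^2*17^1*19^1= 8075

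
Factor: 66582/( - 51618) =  - 3^4*7^( - 1)*137^1*1229^ (  -  1 ) = - 11097/8603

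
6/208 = 3/104 =0.03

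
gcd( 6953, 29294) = 1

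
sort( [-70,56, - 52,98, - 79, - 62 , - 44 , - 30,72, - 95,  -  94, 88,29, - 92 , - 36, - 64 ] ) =[ - 95, - 94, - 92, - 79, - 70, - 64, - 62 , - 52  , - 44, - 36, - 30, 29 , 56, 72, 88, 98 ]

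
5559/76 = 73+11/76 = 73.14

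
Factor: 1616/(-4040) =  - 2/5 = - 2^1*5^( - 1)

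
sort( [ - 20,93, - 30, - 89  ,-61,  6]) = [ - 89, - 61, - 30,  -  20,  6,93 ]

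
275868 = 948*291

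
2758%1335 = 88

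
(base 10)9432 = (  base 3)110221100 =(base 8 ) 22330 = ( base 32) 96O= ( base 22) JAG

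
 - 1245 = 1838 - 3083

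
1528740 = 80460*19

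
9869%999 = 878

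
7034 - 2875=4159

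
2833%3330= 2833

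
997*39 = 38883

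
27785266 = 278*99947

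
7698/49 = 157+5/49= 157.10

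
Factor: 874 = 2^1*19^1* 23^1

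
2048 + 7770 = 9818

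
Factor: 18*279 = 5022 = 2^1 *3^4 *31^1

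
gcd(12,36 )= 12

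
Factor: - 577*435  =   - 250995 = - 3^1*5^1*29^1* 577^1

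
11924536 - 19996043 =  - 8071507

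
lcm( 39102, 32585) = 195510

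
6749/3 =6749/3 = 2249.67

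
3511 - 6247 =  - 2736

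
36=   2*18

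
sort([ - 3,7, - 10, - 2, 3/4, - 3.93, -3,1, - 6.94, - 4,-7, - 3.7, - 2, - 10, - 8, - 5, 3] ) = [  -  10, - 10, - 8, - 7, - 6.94,  -  5,-4,-3.93,-3.7 ,-3,-3 , - 2,-2, 3/4,1,  3 , 7 ]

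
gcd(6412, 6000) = 4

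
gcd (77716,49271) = 1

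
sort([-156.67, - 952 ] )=[ - 952, - 156.67] 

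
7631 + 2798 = 10429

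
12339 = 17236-4897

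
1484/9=1484/9= 164.89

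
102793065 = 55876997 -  - 46916068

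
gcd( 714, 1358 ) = 14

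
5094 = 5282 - 188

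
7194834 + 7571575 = 14766409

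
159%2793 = 159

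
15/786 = 5/262= 0.02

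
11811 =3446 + 8365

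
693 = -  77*( - 9 ) 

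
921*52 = 47892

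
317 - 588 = -271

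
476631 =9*52959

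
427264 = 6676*64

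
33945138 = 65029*522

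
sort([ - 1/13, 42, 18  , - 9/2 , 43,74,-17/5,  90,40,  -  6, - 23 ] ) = [ - 23, - 6,-9/2, - 17/5, - 1/13, 18, 40 , 42, 43,74,90 ]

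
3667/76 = 48 + 1/4  =  48.25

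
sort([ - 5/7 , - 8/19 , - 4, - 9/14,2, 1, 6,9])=[ - 4, - 5/7,-9/14, - 8/19, 1, 2,6, 9 ] 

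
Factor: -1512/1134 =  - 2^2*3^(  -  1)= - 4/3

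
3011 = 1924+1087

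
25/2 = 25/2 = 12.50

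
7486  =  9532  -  2046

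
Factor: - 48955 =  - 5^1*9791^1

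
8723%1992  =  755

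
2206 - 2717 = - 511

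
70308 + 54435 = 124743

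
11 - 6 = 5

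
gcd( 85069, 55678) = 97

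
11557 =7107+4450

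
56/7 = 8 = 8.00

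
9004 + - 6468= 2536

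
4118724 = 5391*764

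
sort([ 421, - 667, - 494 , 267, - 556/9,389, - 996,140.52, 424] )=[  -  996, - 667, - 494, - 556/9, 140.52 , 267, 389,  421, 424] 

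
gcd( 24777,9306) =9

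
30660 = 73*420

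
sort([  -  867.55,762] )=[ - 867.55, 762]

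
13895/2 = 13895/2 = 6947.50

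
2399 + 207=2606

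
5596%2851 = 2745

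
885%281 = 42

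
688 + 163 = 851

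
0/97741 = 0 = 0.00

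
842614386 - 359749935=482864451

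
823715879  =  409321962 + 414393917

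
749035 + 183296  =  932331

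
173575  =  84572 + 89003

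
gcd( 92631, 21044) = 1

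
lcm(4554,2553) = 168498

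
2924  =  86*34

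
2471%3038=2471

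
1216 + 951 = 2167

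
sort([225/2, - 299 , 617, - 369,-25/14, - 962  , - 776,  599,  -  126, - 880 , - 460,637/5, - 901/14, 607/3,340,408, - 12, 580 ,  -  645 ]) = [ - 962, - 880, - 776, - 645, -460, - 369, - 299, - 126, -901/14, - 12, - 25/14,225/2,637/5, 607/3,  340,408,580 , 599,617]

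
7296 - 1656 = 5640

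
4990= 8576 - 3586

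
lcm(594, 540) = 5940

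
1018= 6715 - 5697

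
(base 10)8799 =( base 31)94Q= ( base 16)225F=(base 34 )7kr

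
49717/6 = 8286 + 1/6 = 8286.17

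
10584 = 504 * 21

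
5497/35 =157 + 2/35 = 157.06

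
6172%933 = 574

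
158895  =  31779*5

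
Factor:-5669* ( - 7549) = 42795281 = 5669^1 * 7549^1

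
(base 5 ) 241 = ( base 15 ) 4B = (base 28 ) 2f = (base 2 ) 1000111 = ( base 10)71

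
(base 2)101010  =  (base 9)46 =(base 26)1G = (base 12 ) 36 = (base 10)42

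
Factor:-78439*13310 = -2^1 * 5^1 * 11^3*78439^1 = - 1044023090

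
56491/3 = 56491/3 = 18830.33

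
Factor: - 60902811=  - 3^2*6766979^1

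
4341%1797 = 747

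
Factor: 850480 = 2^4*5^1*10631^1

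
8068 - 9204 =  - 1136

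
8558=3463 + 5095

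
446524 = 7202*62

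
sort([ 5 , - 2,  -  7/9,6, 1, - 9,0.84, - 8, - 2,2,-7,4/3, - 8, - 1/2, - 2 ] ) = [  -  9 , - 8, - 8, - 7, - 2, - 2, - 2, - 7/9, - 1/2,0.84,1,4/3, 2,5,6]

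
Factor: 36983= 31^1*1193^1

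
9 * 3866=34794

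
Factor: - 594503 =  - 7^1*13^1 * 47^1*  139^1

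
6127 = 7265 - 1138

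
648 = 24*27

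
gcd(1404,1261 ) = 13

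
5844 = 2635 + 3209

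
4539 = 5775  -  1236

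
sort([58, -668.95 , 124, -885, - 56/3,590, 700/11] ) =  [-885, - 668.95, - 56/3, 58, 700/11,  124, 590]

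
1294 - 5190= - 3896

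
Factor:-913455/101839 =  - 3^2*5^1*53^1*383^1*  101839^( - 1 )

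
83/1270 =83/1270  =  0.07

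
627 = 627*1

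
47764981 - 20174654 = 27590327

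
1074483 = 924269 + 150214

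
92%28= 8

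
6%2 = 0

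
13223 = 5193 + 8030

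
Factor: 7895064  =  2^3*3^1*328961^1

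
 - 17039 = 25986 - 43025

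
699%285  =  129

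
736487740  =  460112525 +276375215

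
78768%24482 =5322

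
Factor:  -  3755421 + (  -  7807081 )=- 11562502= -2^1* 7^1*109^1*7577^1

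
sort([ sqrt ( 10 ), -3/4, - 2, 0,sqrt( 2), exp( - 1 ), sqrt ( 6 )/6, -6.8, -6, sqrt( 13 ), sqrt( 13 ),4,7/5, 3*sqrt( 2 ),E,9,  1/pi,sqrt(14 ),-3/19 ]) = [ - 6.8,-6, - 2,-3/4, -3/19, 0,1/pi,exp (-1), sqrt( 6)/6, 7/5,  sqrt( 2 ) , E, sqrt( 10), sqrt( 13 ), sqrt(13 ),sqrt( 14), 4,3 * sqrt( 2 ),9] 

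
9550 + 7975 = 17525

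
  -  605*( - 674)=407770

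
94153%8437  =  1346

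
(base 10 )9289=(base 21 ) 1017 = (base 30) a9j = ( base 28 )bnl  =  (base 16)2449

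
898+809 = 1707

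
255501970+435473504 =690975474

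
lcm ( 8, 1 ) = 8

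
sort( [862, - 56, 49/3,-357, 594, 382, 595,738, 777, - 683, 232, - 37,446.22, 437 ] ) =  [ - 683,  -  357 ,  -  56 , - 37, 49/3, 232, 382, 437 , 446.22 , 594, 595, 738 , 777, 862]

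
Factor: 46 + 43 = 89 = 89^1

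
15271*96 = 1466016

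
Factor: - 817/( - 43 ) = 19 = 19^1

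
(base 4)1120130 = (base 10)5660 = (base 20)E30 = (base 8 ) 13034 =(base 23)ag2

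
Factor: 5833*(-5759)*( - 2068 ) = 69468766796 = 2^2*11^1*13^1 * 19^1*47^1*307^1*443^1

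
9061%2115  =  601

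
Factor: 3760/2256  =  3^( - 1) * 5^1 =5/3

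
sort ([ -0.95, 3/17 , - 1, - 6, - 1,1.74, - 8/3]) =[ - 6, - 8/3 ,  -  1, - 1, - 0.95,3/17, 1.74]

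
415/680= 83/136 = 0.61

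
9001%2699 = 904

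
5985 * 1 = 5985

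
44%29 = 15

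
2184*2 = 4368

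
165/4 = 165/4 = 41.25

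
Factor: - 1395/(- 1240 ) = 9/8= 2^(-3)*3^2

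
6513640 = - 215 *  ( - 30296)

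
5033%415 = 53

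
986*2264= 2232304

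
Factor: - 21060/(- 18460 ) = 3^4 * 71^(  -  1) = 81/71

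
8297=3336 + 4961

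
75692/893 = 84+680/893= 84.76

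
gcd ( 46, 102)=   2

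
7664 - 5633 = 2031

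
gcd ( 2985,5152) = 1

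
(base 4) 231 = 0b101101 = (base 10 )45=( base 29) 1g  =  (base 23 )1M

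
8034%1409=989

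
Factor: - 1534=-2^1*13^1*59^1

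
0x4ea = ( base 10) 1258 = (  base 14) 65C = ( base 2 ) 10011101010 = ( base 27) 1JG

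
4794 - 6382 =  - 1588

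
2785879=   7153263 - 4367384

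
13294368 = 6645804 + 6648564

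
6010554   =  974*6171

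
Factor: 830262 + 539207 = 1369469 =17^1*80557^1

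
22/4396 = 11/2198=0.01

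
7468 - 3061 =4407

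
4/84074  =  2/42037= 0.00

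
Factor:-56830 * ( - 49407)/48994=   1403899905/24497 = 3^1*5^1*11^ ( - 1 )*17^ (-1)*43^1*131^( - 1)*383^1*5683^1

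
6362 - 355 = 6007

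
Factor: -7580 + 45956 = 2^3*3^2*13^1 *41^1  =  38376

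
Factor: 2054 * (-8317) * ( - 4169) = 71219518942 = 2^1* 11^1 *13^1 * 79^1*379^1*8317^1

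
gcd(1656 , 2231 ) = 23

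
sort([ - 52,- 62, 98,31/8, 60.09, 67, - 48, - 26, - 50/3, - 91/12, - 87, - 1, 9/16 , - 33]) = [-87,- 62, - 52, - 48,  -  33, - 26,-50/3,-91/12, - 1, 9/16,31/8,60.09, 67,98 ]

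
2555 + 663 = 3218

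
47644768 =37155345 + 10489423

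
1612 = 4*403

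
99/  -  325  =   - 1 + 226/325=-  0.30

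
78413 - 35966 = 42447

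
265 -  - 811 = 1076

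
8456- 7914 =542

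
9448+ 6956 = 16404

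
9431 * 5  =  47155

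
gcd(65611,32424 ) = 7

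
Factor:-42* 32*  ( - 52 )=2^8*3^1*7^1*13^1 = 69888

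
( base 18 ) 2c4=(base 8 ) 1544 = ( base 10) 868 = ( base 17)301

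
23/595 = 23/595=0.04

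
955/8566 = 955/8566 = 0.11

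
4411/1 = 4411 = 4411.00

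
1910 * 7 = 13370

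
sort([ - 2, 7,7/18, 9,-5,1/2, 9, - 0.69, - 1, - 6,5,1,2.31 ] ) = [ - 6, - 5, - 2, - 1,-0.69,7/18,1/2,1,2.31,5,7,  9  ,  9]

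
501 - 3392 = -2891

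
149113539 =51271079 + 97842460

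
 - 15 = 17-32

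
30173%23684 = 6489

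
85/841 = 85/841 = 0.10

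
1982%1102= 880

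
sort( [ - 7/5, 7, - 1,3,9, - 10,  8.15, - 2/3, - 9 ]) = [ -10, - 9, - 7/5, - 1, - 2/3,3,  7,8.15,9 ] 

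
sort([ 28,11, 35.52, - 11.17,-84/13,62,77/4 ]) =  [ - 11.17, - 84/13,  11,77/4,  28, 35.52 , 62] 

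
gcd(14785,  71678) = 1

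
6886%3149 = 588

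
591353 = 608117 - 16764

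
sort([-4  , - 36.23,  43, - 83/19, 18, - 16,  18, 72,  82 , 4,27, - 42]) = [ - 42, - 36.23 , - 16 , - 83/19 , - 4,4,18,18 , 27, 43 , 72,82 ] 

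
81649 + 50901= 132550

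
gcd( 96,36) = 12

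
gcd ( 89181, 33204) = 3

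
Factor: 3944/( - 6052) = -2^1*29^1*89^(-1) = -58/89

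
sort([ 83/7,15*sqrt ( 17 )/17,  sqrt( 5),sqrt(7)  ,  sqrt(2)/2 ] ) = [ sqrt( 2)/2, sqrt(5), sqrt(7), 15*sqrt(17)/17, 83/7 ] 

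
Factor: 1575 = 3^2*5^2 * 7^1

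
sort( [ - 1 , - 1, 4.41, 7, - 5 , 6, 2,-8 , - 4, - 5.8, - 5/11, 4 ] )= [ - 8, - 5.8,  -  5, - 4, - 1, - 1,  -  5/11 , 2,4,4.41,6,7 ] 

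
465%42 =3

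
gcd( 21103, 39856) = 47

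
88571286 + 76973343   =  165544629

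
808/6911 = 808/6911 = 0.12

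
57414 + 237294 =294708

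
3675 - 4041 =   -  366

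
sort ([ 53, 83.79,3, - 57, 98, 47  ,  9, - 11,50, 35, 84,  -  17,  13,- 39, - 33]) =[  -  57,-39,-33, - 17, - 11, 3 , 9, 13,35,47 , 50, 53, 83.79,84, 98]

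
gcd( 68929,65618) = 301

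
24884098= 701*35498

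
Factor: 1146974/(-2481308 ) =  - 2^( - 1 )*71^( - 1 )* 8737^(-1)*573487^1  =  - 573487/1240654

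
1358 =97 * 14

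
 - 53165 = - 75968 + 22803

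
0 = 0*5539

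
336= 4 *84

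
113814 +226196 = 340010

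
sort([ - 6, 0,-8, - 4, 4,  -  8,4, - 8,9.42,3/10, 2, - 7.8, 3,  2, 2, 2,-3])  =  [-8,  -  8, - 8, - 7.8,-6, - 4, - 3,0,3/10, 2, 2 , 2,2, 3,4, 4 , 9.42 ]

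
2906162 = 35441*82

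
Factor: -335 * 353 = -5^1*67^1*353^1 =- 118255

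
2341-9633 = -7292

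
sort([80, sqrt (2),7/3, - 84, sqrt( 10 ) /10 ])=[ - 84, sqrt(10)/10, sqrt ( 2 ) , 7/3 , 80 ] 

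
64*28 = 1792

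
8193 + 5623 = 13816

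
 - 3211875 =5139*( - 625)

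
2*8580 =17160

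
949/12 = 79 + 1/12 = 79.08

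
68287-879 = 67408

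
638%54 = 44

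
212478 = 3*70826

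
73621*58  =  4270018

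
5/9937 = 5/9937 = 0.00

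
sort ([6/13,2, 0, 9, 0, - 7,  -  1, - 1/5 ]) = [  -  7,- 1,-1/5, 0,0, 6/13,2, 9]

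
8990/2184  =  4 + 127/1092 = 4.12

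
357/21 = 17 = 17.00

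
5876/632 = 9 + 47/158 =9.30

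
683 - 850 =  - 167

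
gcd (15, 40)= 5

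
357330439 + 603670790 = 961001229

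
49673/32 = 1552 + 9/32=1552.28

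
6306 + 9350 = 15656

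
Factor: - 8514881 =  - 8514881^1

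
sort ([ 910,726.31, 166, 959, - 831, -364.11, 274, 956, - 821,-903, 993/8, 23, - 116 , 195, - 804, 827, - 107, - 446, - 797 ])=[-903,  -  831,-821,-804, - 797, -446,-364.11,-116,-107  ,  23, 993/8,  166, 195,274, 726.31,  827, 910, 956,959]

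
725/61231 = 725/61231 = 0.01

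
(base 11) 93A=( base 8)2154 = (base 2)10001101100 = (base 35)WC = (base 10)1132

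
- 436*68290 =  - 29774440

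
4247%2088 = 71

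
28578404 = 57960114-29381710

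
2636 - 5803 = -3167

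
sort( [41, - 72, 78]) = [ - 72 , 41, 78]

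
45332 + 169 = 45501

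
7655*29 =221995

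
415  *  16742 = 6947930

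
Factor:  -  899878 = -2^1*7^1*17^1*19^1*199^1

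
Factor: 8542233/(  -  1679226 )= - 2^( -1)*3^2*7^1*17^( - 1 )*101^( - 1 )*163^( - 1)*45197^1 = - 2847411/559742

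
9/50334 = 3/16778 = 0.00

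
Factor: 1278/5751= 2^1*3^( - 2)= 2/9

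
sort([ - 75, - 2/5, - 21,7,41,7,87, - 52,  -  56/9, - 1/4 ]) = [ - 75, - 52, - 21,  -  56/9,-2/5, - 1/4, 7, 7,41, 87 ]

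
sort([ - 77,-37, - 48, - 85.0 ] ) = [ - 85.0, - 77, - 48,- 37]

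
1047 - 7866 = -6819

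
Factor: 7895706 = 2^1*3^1*7^1*13^1*14461^1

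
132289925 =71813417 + 60476508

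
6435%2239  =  1957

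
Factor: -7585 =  - 5^1*37^1*41^1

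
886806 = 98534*9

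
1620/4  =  405 = 405.00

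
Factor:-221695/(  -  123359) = 505/281 = 5^1*101^1*281^( - 1 ) 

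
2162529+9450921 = 11613450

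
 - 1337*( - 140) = 187180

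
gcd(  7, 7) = 7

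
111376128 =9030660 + 102345468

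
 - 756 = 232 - 988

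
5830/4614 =1 + 608/2307= 1.26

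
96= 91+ 5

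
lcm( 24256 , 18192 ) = 72768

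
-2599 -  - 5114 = 2515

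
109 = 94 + 15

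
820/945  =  164/189 = 0.87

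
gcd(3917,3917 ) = 3917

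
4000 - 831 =3169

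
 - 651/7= - 93 = -93.00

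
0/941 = 0 = 0.00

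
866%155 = 91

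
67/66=67/66=1.02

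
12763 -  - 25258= 38021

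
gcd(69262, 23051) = 1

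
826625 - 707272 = 119353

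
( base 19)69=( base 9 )146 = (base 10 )123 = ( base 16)7b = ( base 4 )1323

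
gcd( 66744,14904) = 648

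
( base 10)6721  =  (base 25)ail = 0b1101001000001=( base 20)gg1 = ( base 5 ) 203341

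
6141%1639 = 1224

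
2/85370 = 1/42685 = 0.00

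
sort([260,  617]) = [ 260,617]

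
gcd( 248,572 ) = 4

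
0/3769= 0= 0.00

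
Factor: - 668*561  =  -2^2*3^1*11^1*17^1*167^1 = -374748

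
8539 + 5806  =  14345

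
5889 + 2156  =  8045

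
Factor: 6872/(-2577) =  - 8/3 = - 2^3  *3^ (-1 )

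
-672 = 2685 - 3357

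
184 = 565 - 381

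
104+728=832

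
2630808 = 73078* 36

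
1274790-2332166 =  - 1057376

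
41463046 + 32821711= 74284757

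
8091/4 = 8091/4=2022.75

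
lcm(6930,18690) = 616770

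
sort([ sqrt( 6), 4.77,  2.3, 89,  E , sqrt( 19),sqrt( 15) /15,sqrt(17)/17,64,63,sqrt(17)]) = [ sqrt ( 17) /17,sqrt(15 ) /15,2.3,sqrt(6 ), E,sqrt(17),sqrt(19 ),4.77,63 , 64,  89] 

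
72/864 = 1/12 = 0.08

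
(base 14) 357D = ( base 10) 9323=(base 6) 111055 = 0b10010001101011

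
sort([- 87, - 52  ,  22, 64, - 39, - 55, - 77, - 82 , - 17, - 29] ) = [  -  87,  -  82, - 77, - 55, - 52, - 39, - 29, - 17, 22,64]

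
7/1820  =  1/260 = 0.00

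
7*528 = 3696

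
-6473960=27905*(-232 ) 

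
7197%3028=1141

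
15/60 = 1/4=0.25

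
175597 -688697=-513100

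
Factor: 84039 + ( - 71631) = 2^3*3^1*11^1*47^1 = 12408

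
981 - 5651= - 4670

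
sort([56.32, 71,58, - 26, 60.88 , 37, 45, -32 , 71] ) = [-32, -26, 37, 45,56.32,58 , 60.88, 71,71 ] 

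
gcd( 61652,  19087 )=1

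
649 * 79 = 51271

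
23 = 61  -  38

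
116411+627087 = 743498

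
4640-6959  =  -2319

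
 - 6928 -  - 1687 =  - 5241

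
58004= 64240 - 6236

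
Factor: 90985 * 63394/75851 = 5767903090/75851 = 2^1*5^1*29^1*31^1*101^( - 1 )*587^1*751^ ( - 1)*1093^1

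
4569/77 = 4569/77= 59.34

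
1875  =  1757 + 118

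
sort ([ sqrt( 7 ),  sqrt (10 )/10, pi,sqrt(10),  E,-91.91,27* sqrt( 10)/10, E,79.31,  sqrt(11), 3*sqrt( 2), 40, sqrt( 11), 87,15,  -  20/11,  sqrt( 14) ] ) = [ - 91.91, - 20/11 , sqrt (10 ) /10,sqrt (7),E, E , pi,sqrt( 10),  sqrt( 11 ) , sqrt( 11),  sqrt(14) , 3* sqrt (2), 27*sqrt(10)/10, 15,  40,79.31,  87 ] 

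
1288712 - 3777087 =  -2488375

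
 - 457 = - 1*457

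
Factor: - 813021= - 3^1  *  11^1 *71^1 *347^1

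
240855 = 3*80285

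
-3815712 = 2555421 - 6371133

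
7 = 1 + 6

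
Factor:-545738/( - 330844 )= 2^( - 1 )*107^(-1 )*353^1  =  353/214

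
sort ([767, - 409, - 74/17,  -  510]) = [ - 510, - 409,-74/17,767 ]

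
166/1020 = 83/510 = 0.16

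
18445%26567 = 18445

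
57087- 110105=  - 53018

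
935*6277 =5868995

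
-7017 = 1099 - 8116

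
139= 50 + 89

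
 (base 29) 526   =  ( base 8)10255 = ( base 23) 81E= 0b1000010101101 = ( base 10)4269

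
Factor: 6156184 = 2^3*163^1 * 4721^1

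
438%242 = 196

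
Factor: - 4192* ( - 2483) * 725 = 7546333600 =2^5 * 5^2*13^1*29^1*131^1* 191^1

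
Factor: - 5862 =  - 2^1*3^1*977^1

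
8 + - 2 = 6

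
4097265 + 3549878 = 7647143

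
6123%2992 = 139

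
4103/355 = 11 +198/355 = 11.56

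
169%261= 169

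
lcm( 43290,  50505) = 303030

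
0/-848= 0/1 = - 0.00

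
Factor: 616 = 2^3 *7^1*11^1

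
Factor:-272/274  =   - 2^3*17^1* 137^ ( - 1) = - 136/137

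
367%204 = 163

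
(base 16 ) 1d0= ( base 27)h5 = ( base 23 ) k4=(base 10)464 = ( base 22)L2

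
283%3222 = 283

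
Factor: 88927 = 17^1*5231^1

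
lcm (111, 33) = 1221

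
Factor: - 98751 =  - 3^1*32917^1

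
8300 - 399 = 7901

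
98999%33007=32985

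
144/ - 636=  - 12/53 = -0.23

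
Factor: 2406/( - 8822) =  - 3/11 = - 3^1*11^( - 1)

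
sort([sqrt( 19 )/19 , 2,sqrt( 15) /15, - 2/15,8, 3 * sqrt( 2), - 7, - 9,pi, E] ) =[ - 9 , - 7, - 2/15,sqrt( 19 ) /19,  sqrt( 15 )/15, 2, E, pi, 3*sqrt (2), 8]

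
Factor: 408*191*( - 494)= - 38496432 = -  2^4*3^1 * 13^1*17^1*19^1*191^1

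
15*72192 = 1082880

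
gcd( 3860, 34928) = 4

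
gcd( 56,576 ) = 8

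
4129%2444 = 1685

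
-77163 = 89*( - 867)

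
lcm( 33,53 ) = 1749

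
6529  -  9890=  - 3361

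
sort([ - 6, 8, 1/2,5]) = [ - 6, 1/2, 5,8 ] 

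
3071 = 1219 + 1852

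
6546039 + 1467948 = 8013987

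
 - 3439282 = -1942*1771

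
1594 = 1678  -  84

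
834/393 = 278/131 =2.12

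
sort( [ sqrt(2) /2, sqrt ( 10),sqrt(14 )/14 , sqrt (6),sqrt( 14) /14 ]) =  [sqrt ( 14)/14, sqrt( 14)/14, sqrt( 2)/2, sqrt( 6 ),sqrt( 10 ) ]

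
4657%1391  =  484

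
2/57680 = 1/28840 = 0.00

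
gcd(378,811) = 1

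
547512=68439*8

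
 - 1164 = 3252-4416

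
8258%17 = 13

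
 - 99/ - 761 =99/761=0.13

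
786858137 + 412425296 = 1199283433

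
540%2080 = 540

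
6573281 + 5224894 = 11798175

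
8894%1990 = 934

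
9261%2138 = 709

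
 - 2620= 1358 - 3978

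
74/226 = 37/113= 0.33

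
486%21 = 3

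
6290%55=20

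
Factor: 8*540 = 2^5*3^3 * 5^1  =  4320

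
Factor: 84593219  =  3329^1 * 25411^1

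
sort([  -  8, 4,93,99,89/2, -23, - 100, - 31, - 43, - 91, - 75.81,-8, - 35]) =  [ - 100,  -  91, - 75.81, - 43, - 35, - 31, - 23, - 8 , -8, 4,89/2,  93,  99 ]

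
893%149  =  148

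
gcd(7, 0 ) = 7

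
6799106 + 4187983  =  10987089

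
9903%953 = 373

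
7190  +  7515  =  14705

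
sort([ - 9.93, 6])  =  [- 9.93, 6] 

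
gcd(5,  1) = 1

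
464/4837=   464/4837 = 0.10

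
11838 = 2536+9302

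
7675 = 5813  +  1862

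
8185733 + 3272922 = 11458655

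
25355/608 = 25355/608 = 41.70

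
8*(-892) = -7136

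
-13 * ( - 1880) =24440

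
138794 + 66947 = 205741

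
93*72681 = 6759333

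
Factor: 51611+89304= 140915=5^1*28183^1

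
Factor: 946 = 2^1*11^1*43^1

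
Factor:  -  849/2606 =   -  2^ ( - 1)*3^1*283^1 *1303^ ( - 1)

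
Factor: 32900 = 2^2*5^2*7^1*47^1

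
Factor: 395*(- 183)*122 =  - 8818770 = - 2^1*3^1*5^1*61^2*79^1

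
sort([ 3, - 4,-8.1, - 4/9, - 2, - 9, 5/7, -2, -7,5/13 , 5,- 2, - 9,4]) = [ - 9,-9,  -  8.1, - 7,-4, - 2, -2,- 2, - 4/9,5/13, 5/7,3,4,5]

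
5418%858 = 270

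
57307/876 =57307/876 = 65.42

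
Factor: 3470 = 2^1*5^1*347^1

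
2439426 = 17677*138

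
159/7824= 53/2608 = 0.02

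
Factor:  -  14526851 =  - 233^1 * 62347^1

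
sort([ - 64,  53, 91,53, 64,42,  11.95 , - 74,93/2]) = [ - 74, - 64,11.95, 42,  93/2, 53,  53, 64 , 91 ] 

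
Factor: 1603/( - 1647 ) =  - 3^( - 3 )*7^1 *61^( - 1 )*229^1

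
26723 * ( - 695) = -18572485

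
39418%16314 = 6790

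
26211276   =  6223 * 4212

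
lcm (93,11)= 1023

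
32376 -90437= - 58061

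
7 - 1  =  6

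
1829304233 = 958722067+870582166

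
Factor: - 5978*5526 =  -2^2*3^2*7^2  *  61^1*307^1 =-33034428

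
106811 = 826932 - 720121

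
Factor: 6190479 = 3^3*113^1*2029^1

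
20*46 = 920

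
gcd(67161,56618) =1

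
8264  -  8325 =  - 61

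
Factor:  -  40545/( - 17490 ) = 51/22= 2^ ( - 1)*3^1*11^(-1 )*17^1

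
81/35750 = 81/35750 = 0.00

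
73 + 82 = 155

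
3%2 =1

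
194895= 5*38979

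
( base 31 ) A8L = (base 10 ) 9879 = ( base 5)304004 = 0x2697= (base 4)2122113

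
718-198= 520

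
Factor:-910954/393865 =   -  2^1 * 5^( - 1) * 11^1*37^( - 1) * 47^1*881^1*2129^(  -  1) 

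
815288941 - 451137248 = 364151693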